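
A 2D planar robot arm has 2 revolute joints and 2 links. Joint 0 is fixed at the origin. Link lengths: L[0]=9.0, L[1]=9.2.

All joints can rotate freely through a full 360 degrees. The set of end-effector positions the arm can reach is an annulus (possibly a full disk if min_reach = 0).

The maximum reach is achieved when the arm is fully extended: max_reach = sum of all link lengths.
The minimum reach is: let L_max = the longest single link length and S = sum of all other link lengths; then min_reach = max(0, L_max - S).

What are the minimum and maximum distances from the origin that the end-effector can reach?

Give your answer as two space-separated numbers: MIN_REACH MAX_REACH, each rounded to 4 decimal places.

Link lengths: [9.0, 9.2]
max_reach = 9 + 9.2 = 18.2
L_max = max([9.0, 9.2]) = 9.2
S (sum of others) = 18.2 - 9.2 = 9
min_reach = max(0, 9.2 - 9) = max(0, 0.2) = 0.2

Answer: 0.2000 18.2000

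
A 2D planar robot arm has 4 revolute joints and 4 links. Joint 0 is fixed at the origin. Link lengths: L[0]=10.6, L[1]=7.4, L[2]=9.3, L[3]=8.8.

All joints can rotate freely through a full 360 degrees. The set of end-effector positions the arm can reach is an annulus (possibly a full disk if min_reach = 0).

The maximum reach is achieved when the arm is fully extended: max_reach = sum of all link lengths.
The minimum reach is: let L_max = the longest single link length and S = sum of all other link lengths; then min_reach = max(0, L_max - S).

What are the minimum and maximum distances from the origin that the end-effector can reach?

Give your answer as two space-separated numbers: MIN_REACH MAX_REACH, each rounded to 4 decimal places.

Link lengths: [10.6, 7.4, 9.3, 8.8]
max_reach = 10.6 + 7.4 + 9.3 + 8.8 = 36.1
L_max = max([10.6, 7.4, 9.3, 8.8]) = 10.6
S (sum of others) = 36.1 - 10.6 = 25.5
min_reach = max(0, 10.6 - 25.5) = max(0, -14.9) = 0

Answer: 0.0000 36.1000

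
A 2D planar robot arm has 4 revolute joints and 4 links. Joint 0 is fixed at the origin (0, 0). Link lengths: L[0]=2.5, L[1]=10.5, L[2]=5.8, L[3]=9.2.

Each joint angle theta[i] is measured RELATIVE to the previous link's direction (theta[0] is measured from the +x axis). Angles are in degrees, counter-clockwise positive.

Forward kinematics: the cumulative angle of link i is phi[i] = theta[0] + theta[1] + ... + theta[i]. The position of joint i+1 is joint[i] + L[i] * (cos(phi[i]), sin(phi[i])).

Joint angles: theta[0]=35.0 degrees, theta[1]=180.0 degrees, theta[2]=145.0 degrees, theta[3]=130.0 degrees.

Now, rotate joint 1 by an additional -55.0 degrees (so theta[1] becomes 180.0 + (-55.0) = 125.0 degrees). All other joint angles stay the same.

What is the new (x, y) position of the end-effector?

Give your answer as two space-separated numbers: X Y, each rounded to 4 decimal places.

joint[0] = (0.0000, 0.0000)  (base)
link 0: phi[0] = 35 = 35 deg
  cos(35 deg) = 0.8192, sin(35 deg) = 0.5736
  joint[1] = (0.0000, 0.0000) + 2.5 * (0.8192, 0.5736) = (0.0000 + 2.0479, 0.0000 + 1.4339) = (2.0479, 1.4339)
link 1: phi[1] = 35 + 125 = 160 deg
  cos(160 deg) = -0.9397, sin(160 deg) = 0.3420
  joint[2] = (2.0479, 1.4339) + 10.5 * (-0.9397, 0.3420) = (2.0479 + -9.8668, 1.4339 + 3.5912) = (-7.8189, 5.0252)
link 2: phi[2] = 35 + 125 + 145 = 305 deg
  cos(305 deg) = 0.5736, sin(305 deg) = -0.8192
  joint[3] = (-7.8189, 5.0252) + 5.8 * (0.5736, -0.8192) = (-7.8189 + 3.3267, 5.0252 + -4.7511) = (-4.4921, 0.2741)
link 3: phi[3] = 35 + 125 + 145 + 130 = 435 deg
  cos(435 deg) = 0.2588, sin(435 deg) = 0.9659
  joint[4] = (-4.4921, 0.2741) + 9.2 * (0.2588, 0.9659) = (-4.4921 + 2.3811, 0.2741 + 8.8865) = (-2.1110, 9.1606)
End effector: (-2.1110, 9.1606)

Answer: -2.1110 9.1606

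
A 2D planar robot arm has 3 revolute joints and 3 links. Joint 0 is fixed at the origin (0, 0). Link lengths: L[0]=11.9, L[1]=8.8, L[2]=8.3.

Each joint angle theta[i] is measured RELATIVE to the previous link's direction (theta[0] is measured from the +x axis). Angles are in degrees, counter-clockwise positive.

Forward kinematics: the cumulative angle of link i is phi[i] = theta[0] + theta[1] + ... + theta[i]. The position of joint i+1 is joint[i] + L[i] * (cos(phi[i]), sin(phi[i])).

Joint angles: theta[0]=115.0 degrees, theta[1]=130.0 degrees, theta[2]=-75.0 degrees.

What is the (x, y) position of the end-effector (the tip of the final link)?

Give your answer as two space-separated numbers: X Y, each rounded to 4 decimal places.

Answer: -16.9221 4.2508

Derivation:
joint[0] = (0.0000, 0.0000)  (base)
link 0: phi[0] = 115 = 115 deg
  cos(115 deg) = -0.4226, sin(115 deg) = 0.9063
  joint[1] = (0.0000, 0.0000) + 11.9 * (-0.4226, 0.9063) = (0.0000 + -5.0292, 0.0000 + 10.7851) = (-5.0292, 10.7851)
link 1: phi[1] = 115 + 130 = 245 deg
  cos(245 deg) = -0.4226, sin(245 deg) = -0.9063
  joint[2] = (-5.0292, 10.7851) + 8.8 * (-0.4226, -0.9063) = (-5.0292 + -3.7190, 10.7851 + -7.9755) = (-8.7482, 2.8096)
link 2: phi[2] = 115 + 130 + -75 = 170 deg
  cos(170 deg) = -0.9848, sin(170 deg) = 0.1736
  joint[3] = (-8.7482, 2.8096) + 8.3 * (-0.9848, 0.1736) = (-8.7482 + -8.1739, 2.8096 + 1.4413) = (-16.9221, 4.2508)
End effector: (-16.9221, 4.2508)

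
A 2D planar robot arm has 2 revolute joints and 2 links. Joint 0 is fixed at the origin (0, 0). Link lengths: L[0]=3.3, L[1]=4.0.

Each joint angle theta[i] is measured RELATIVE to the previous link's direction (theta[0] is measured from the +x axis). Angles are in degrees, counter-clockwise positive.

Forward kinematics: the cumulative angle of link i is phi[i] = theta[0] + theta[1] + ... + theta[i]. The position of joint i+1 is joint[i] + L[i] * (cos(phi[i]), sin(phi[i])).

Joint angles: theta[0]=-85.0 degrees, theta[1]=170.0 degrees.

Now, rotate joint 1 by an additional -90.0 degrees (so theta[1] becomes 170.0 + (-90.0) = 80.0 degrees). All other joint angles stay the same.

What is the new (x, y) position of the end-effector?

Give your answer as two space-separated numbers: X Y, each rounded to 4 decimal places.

Answer: 4.2724 -3.6361

Derivation:
joint[0] = (0.0000, 0.0000)  (base)
link 0: phi[0] = -85 = -85 deg
  cos(-85 deg) = 0.0872, sin(-85 deg) = -0.9962
  joint[1] = (0.0000, 0.0000) + 3.3 * (0.0872, -0.9962) = (0.0000 + 0.2876, 0.0000 + -3.2874) = (0.2876, -3.2874)
link 1: phi[1] = -85 + 80 = -5 deg
  cos(-5 deg) = 0.9962, sin(-5 deg) = -0.0872
  joint[2] = (0.2876, -3.2874) + 4 * (0.9962, -0.0872) = (0.2876 + 3.9848, -3.2874 + -0.3486) = (4.2724, -3.6361)
End effector: (4.2724, -3.6361)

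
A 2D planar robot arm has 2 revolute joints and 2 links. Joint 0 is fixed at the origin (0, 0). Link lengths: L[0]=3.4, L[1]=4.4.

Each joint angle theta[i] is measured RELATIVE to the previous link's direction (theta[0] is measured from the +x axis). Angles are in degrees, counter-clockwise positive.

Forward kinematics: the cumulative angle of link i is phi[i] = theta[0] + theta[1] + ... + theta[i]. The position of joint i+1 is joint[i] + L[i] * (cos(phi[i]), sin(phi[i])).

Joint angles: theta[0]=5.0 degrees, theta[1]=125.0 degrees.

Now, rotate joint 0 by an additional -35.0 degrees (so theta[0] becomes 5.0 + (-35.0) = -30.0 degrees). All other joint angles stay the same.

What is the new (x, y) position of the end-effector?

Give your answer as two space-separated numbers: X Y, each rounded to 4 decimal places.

joint[0] = (0.0000, 0.0000)  (base)
link 0: phi[0] = -30 = -30 deg
  cos(-30 deg) = 0.8660, sin(-30 deg) = -0.5000
  joint[1] = (0.0000, 0.0000) + 3.4 * (0.8660, -0.5000) = (0.0000 + 2.9445, 0.0000 + -1.7000) = (2.9445, -1.7000)
link 1: phi[1] = -30 + 125 = 95 deg
  cos(95 deg) = -0.0872, sin(95 deg) = 0.9962
  joint[2] = (2.9445, -1.7000) + 4.4 * (-0.0872, 0.9962) = (2.9445 + -0.3835, -1.7000 + 4.3833) = (2.5610, 2.6833)
End effector: (2.5610, 2.6833)

Answer: 2.5610 2.6833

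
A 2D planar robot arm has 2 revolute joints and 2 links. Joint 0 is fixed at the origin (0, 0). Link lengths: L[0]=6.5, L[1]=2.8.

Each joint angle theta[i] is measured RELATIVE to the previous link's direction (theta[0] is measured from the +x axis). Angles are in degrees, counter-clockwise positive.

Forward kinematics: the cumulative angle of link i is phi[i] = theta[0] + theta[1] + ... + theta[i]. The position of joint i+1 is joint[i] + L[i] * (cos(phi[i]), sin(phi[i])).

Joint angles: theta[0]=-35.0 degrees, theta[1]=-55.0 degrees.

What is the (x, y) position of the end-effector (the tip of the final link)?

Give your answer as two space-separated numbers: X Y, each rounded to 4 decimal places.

joint[0] = (0.0000, 0.0000)  (base)
link 0: phi[0] = -35 = -35 deg
  cos(-35 deg) = 0.8192, sin(-35 deg) = -0.5736
  joint[1] = (0.0000, 0.0000) + 6.5 * (0.8192, -0.5736) = (0.0000 + 5.3245, 0.0000 + -3.7282) = (5.3245, -3.7282)
link 1: phi[1] = -35 + -55 = -90 deg
  cos(-90 deg) = 0.0000, sin(-90 deg) = -1.0000
  joint[2] = (5.3245, -3.7282) + 2.8 * (0.0000, -1.0000) = (5.3245 + 0.0000, -3.7282 + -2.8000) = (5.3245, -6.5282)
End effector: (5.3245, -6.5282)

Answer: 5.3245 -6.5282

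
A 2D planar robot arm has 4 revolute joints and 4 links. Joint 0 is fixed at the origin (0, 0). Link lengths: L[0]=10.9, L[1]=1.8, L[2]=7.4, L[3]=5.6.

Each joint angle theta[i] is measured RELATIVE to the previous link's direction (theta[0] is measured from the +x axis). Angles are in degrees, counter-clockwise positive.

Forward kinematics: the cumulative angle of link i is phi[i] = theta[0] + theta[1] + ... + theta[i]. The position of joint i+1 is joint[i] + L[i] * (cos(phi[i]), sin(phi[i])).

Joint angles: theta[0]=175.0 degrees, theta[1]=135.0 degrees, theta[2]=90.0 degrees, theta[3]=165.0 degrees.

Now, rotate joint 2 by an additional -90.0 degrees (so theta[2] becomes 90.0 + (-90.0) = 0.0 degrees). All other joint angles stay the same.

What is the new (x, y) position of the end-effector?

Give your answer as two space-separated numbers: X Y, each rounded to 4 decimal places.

Answer: -7.3115 -1.0223

Derivation:
joint[0] = (0.0000, 0.0000)  (base)
link 0: phi[0] = 175 = 175 deg
  cos(175 deg) = -0.9962, sin(175 deg) = 0.0872
  joint[1] = (0.0000, 0.0000) + 10.9 * (-0.9962, 0.0872) = (0.0000 + -10.8585, 0.0000 + 0.9500) = (-10.8585, 0.9500)
link 1: phi[1] = 175 + 135 = 310 deg
  cos(310 deg) = 0.6428, sin(310 deg) = -0.7660
  joint[2] = (-10.8585, 0.9500) + 1.8 * (0.6428, -0.7660) = (-10.8585 + 1.1570, 0.9500 + -1.3789) = (-9.7015, -0.4289)
link 2: phi[2] = 175 + 135 + 0 = 310 deg
  cos(310 deg) = 0.6428, sin(310 deg) = -0.7660
  joint[3] = (-9.7015, -0.4289) + 7.4 * (0.6428, -0.7660) = (-9.7015 + 4.7566, -0.4289 + -5.6687) = (-4.9449, -6.0976)
link 3: phi[3] = 175 + 135 + 0 + 165 = 475 deg
  cos(475 deg) = -0.4226, sin(475 deg) = 0.9063
  joint[4] = (-4.9449, -6.0976) + 5.6 * (-0.4226, 0.9063) = (-4.9449 + -2.3667, -6.0976 + 5.0753) = (-7.3115, -1.0223)
End effector: (-7.3115, -1.0223)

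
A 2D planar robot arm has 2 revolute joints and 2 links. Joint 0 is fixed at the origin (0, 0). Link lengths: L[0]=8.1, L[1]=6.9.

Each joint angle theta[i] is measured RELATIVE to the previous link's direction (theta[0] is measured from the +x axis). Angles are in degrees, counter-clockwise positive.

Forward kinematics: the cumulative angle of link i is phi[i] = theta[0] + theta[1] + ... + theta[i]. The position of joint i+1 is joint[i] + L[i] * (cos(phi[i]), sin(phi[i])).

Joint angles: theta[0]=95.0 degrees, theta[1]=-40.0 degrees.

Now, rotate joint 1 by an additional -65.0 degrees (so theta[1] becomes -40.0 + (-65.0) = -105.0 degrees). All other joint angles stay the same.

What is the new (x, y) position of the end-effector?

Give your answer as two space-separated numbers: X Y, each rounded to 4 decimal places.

Answer: 6.0892 6.8710

Derivation:
joint[0] = (0.0000, 0.0000)  (base)
link 0: phi[0] = 95 = 95 deg
  cos(95 deg) = -0.0872, sin(95 deg) = 0.9962
  joint[1] = (0.0000, 0.0000) + 8.1 * (-0.0872, 0.9962) = (0.0000 + -0.7060, 0.0000 + 8.0692) = (-0.7060, 8.0692)
link 1: phi[1] = 95 + -105 = -10 deg
  cos(-10 deg) = 0.9848, sin(-10 deg) = -0.1736
  joint[2] = (-0.7060, 8.0692) + 6.9 * (0.9848, -0.1736) = (-0.7060 + 6.7952, 8.0692 + -1.1982) = (6.0892, 6.8710)
End effector: (6.0892, 6.8710)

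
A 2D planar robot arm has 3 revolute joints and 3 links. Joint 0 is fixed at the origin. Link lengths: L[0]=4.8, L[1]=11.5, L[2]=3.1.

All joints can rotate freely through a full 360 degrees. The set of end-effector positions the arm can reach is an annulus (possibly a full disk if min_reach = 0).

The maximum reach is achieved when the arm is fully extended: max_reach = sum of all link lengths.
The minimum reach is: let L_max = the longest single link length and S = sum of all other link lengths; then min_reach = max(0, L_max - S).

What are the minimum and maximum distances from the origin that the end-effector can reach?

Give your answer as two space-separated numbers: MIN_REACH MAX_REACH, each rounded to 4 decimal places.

Answer: 3.6000 19.4000

Derivation:
Link lengths: [4.8, 11.5, 3.1]
max_reach = 4.8 + 11.5 + 3.1 = 19.4
L_max = max([4.8, 11.5, 3.1]) = 11.5
S (sum of others) = 19.4 - 11.5 = 7.9
min_reach = max(0, 11.5 - 7.9) = max(0, 3.6) = 3.6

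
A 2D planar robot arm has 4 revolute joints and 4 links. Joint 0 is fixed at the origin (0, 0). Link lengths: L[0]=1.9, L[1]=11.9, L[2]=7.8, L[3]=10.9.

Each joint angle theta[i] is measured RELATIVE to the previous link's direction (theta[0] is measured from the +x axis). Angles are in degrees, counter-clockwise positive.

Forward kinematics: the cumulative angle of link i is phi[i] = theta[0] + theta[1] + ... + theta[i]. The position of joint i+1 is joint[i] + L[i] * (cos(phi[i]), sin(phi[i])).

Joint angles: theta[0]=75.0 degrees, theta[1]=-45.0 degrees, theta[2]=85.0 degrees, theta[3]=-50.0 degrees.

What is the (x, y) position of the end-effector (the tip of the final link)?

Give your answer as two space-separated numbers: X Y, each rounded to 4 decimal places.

joint[0] = (0.0000, 0.0000)  (base)
link 0: phi[0] = 75 = 75 deg
  cos(75 deg) = 0.2588, sin(75 deg) = 0.9659
  joint[1] = (0.0000, 0.0000) + 1.9 * (0.2588, 0.9659) = (0.0000 + 0.4918, 0.0000 + 1.8353) = (0.4918, 1.8353)
link 1: phi[1] = 75 + -45 = 30 deg
  cos(30 deg) = 0.8660, sin(30 deg) = 0.5000
  joint[2] = (0.4918, 1.8353) + 11.9 * (0.8660, 0.5000) = (0.4918 + 10.3057, 1.8353 + 5.9500) = (10.7975, 7.7853)
link 2: phi[2] = 75 + -45 + 85 = 115 deg
  cos(115 deg) = -0.4226, sin(115 deg) = 0.9063
  joint[3] = (10.7975, 7.7853) + 7.8 * (-0.4226, 0.9063) = (10.7975 + -3.2964, 7.7853 + 7.0692) = (7.5010, 14.8545)
link 3: phi[3] = 75 + -45 + 85 + -50 = 65 deg
  cos(65 deg) = 0.4226, sin(65 deg) = 0.9063
  joint[4] = (7.5010, 14.8545) + 10.9 * (0.4226, 0.9063) = (7.5010 + 4.6065, 14.8545 + 9.8788) = (12.1076, 24.7332)
End effector: (12.1076, 24.7332)

Answer: 12.1076 24.7332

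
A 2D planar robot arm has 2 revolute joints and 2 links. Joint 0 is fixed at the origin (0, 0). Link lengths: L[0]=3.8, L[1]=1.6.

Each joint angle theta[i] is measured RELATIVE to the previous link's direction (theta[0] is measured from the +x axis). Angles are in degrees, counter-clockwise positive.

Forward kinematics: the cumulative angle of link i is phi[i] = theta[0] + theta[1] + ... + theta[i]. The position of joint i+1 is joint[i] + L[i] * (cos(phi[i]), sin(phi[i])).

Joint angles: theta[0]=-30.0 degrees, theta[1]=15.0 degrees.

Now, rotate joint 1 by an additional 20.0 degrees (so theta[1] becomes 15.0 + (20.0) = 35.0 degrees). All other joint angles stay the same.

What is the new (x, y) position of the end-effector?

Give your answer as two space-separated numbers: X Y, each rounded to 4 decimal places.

joint[0] = (0.0000, 0.0000)  (base)
link 0: phi[0] = -30 = -30 deg
  cos(-30 deg) = 0.8660, sin(-30 deg) = -0.5000
  joint[1] = (0.0000, 0.0000) + 3.8 * (0.8660, -0.5000) = (0.0000 + 3.2909, 0.0000 + -1.9000) = (3.2909, -1.9000)
link 1: phi[1] = -30 + 35 = 5 deg
  cos(5 deg) = 0.9962, sin(5 deg) = 0.0872
  joint[2] = (3.2909, -1.9000) + 1.6 * (0.9962, 0.0872) = (3.2909 + 1.5939, -1.9000 + 0.1394) = (4.8848, -1.7606)
End effector: (4.8848, -1.7606)

Answer: 4.8848 -1.7606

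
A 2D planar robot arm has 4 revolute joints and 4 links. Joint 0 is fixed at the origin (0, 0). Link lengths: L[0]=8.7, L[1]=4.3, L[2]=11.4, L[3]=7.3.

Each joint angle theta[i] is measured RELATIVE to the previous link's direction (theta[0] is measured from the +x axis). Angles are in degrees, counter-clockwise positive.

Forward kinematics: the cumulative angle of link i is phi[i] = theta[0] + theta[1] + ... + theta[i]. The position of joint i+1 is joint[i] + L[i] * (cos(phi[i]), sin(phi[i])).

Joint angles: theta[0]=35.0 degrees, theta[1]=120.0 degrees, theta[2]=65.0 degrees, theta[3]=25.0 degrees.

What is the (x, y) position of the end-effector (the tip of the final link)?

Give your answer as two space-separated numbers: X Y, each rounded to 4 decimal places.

Answer: -8.5885 -7.1365

Derivation:
joint[0] = (0.0000, 0.0000)  (base)
link 0: phi[0] = 35 = 35 deg
  cos(35 deg) = 0.8192, sin(35 deg) = 0.5736
  joint[1] = (0.0000, 0.0000) + 8.7 * (0.8192, 0.5736) = (0.0000 + 7.1266, 0.0000 + 4.9901) = (7.1266, 4.9901)
link 1: phi[1] = 35 + 120 = 155 deg
  cos(155 deg) = -0.9063, sin(155 deg) = 0.4226
  joint[2] = (7.1266, 4.9901) + 4.3 * (-0.9063, 0.4226) = (7.1266 + -3.8971, 4.9901 + 1.8173) = (3.2295, 6.8074)
link 2: phi[2] = 35 + 120 + 65 = 220 deg
  cos(220 deg) = -0.7660, sin(220 deg) = -0.6428
  joint[3] = (3.2295, 6.8074) + 11.4 * (-0.7660, -0.6428) = (3.2295 + -8.7329, 6.8074 + -7.3278) = (-5.5034, -0.5204)
link 3: phi[3] = 35 + 120 + 65 + 25 = 245 deg
  cos(245 deg) = -0.4226, sin(245 deg) = -0.9063
  joint[4] = (-5.5034, -0.5204) + 7.3 * (-0.4226, -0.9063) = (-5.5034 + -3.0851, -0.5204 + -6.6160) = (-8.5885, -7.1365)
End effector: (-8.5885, -7.1365)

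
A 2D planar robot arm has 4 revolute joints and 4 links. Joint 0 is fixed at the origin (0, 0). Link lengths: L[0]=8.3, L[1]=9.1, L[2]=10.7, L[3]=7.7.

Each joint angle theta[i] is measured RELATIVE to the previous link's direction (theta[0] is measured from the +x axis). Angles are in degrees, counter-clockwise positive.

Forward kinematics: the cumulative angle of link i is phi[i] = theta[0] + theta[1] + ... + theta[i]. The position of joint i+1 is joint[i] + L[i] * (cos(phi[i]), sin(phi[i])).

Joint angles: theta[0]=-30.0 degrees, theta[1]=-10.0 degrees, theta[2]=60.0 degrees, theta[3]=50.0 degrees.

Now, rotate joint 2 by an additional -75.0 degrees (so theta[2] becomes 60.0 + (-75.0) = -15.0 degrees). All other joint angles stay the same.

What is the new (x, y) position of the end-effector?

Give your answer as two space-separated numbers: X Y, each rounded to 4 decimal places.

joint[0] = (0.0000, 0.0000)  (base)
link 0: phi[0] = -30 = -30 deg
  cos(-30 deg) = 0.8660, sin(-30 deg) = -0.5000
  joint[1] = (0.0000, 0.0000) + 8.3 * (0.8660, -0.5000) = (0.0000 + 7.1880, 0.0000 + -4.1500) = (7.1880, -4.1500)
link 1: phi[1] = -30 + -10 = -40 deg
  cos(-40 deg) = 0.7660, sin(-40 deg) = -0.6428
  joint[2] = (7.1880, -4.1500) + 9.1 * (0.7660, -0.6428) = (7.1880 + 6.9710, -4.1500 + -5.8494) = (14.1590, -9.9994)
link 2: phi[2] = -30 + -10 + -15 = -55 deg
  cos(-55 deg) = 0.5736, sin(-55 deg) = -0.8192
  joint[3] = (14.1590, -9.9994) + 10.7 * (0.5736, -0.8192) = (14.1590 + 6.1373, -9.9994 + -8.7649) = (20.2963, -18.7643)
link 3: phi[3] = -30 + -10 + -15 + 50 = -5 deg
  cos(-5 deg) = 0.9962, sin(-5 deg) = -0.0872
  joint[4] = (20.2963, -18.7643) + 7.7 * (0.9962, -0.0872) = (20.2963 + 7.6707, -18.7643 + -0.6711) = (27.9670, -19.4354)
End effector: (27.9670, -19.4354)

Answer: 27.9670 -19.4354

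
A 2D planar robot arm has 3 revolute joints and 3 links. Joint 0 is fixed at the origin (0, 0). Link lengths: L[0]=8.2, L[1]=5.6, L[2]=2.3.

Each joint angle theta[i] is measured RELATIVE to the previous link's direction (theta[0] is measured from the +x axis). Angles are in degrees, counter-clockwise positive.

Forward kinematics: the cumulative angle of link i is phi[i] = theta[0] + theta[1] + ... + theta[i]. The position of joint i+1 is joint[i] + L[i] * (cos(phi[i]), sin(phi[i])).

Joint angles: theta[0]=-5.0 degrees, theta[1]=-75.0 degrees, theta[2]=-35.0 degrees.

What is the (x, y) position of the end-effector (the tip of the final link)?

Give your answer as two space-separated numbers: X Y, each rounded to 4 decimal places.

Answer: 8.1692 -8.3141

Derivation:
joint[0] = (0.0000, 0.0000)  (base)
link 0: phi[0] = -5 = -5 deg
  cos(-5 deg) = 0.9962, sin(-5 deg) = -0.0872
  joint[1] = (0.0000, 0.0000) + 8.2 * (0.9962, -0.0872) = (0.0000 + 8.1688, 0.0000 + -0.7147) = (8.1688, -0.7147)
link 1: phi[1] = -5 + -75 = -80 deg
  cos(-80 deg) = 0.1736, sin(-80 deg) = -0.9848
  joint[2] = (8.1688, -0.7147) + 5.6 * (0.1736, -0.9848) = (8.1688 + 0.9724, -0.7147 + -5.5149) = (9.1412, -6.2296)
link 2: phi[2] = -5 + -75 + -35 = -115 deg
  cos(-115 deg) = -0.4226, sin(-115 deg) = -0.9063
  joint[3] = (9.1412, -6.2296) + 2.3 * (-0.4226, -0.9063) = (9.1412 + -0.9720, -6.2296 + -2.0845) = (8.1692, -8.3141)
End effector: (8.1692, -8.3141)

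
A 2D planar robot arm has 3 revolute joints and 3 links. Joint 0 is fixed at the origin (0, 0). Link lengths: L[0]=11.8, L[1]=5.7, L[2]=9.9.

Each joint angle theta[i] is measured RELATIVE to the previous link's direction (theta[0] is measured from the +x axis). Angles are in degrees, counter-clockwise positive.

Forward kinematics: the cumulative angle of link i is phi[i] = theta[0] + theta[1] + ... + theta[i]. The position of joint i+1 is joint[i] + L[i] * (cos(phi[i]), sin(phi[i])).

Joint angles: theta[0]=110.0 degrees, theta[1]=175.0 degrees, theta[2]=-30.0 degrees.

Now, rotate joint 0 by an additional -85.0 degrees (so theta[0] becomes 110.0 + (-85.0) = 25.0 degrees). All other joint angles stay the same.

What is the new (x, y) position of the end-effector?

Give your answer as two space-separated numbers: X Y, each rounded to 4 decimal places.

joint[0] = (0.0000, 0.0000)  (base)
link 0: phi[0] = 25 = 25 deg
  cos(25 deg) = 0.9063, sin(25 deg) = 0.4226
  joint[1] = (0.0000, 0.0000) + 11.8 * (0.9063, 0.4226) = (0.0000 + 10.6944, 0.0000 + 4.9869) = (10.6944, 4.9869)
link 1: phi[1] = 25 + 175 = 200 deg
  cos(200 deg) = -0.9397, sin(200 deg) = -0.3420
  joint[2] = (10.6944, 4.9869) + 5.7 * (-0.9397, -0.3420) = (10.6944 + -5.3562, 4.9869 + -1.9495) = (5.3382, 3.0374)
link 2: phi[2] = 25 + 175 + -30 = 170 deg
  cos(170 deg) = -0.9848, sin(170 deg) = 0.1736
  joint[3] = (5.3382, 3.0374) + 9.9 * (-0.9848, 0.1736) = (5.3382 + -9.7496, 3.0374 + 1.7191) = (-4.4114, 4.7565)
End effector: (-4.4114, 4.7565)

Answer: -4.4114 4.7565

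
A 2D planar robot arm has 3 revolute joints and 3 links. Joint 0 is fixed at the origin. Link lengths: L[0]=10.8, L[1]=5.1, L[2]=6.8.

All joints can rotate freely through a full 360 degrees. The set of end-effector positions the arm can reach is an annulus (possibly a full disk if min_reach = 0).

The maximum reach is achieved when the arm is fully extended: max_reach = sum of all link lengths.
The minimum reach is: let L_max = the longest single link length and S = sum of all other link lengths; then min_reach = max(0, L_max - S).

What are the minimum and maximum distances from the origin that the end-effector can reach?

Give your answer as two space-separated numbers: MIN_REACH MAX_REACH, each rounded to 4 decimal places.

Link lengths: [10.8, 5.1, 6.8]
max_reach = 10.8 + 5.1 + 6.8 = 22.7
L_max = max([10.8, 5.1, 6.8]) = 10.8
S (sum of others) = 22.7 - 10.8 = 11.9
min_reach = max(0, 10.8 - 11.9) = max(0, -1.1) = 0

Answer: 0.0000 22.7000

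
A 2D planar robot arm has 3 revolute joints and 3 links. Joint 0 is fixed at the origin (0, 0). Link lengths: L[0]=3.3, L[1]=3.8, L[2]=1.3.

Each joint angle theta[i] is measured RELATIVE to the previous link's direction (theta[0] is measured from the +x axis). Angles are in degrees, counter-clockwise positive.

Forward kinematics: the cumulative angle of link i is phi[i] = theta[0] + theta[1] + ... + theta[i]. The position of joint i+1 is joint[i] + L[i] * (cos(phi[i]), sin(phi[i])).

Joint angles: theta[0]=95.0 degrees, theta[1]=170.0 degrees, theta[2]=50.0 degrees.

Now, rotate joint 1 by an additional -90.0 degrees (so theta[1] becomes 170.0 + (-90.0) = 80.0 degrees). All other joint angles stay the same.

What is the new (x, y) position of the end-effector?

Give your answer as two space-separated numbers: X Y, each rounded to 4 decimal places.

Answer: -4.9924 2.6994

Derivation:
joint[0] = (0.0000, 0.0000)  (base)
link 0: phi[0] = 95 = 95 deg
  cos(95 deg) = -0.0872, sin(95 deg) = 0.9962
  joint[1] = (0.0000, 0.0000) + 3.3 * (-0.0872, 0.9962) = (0.0000 + -0.2876, 0.0000 + 3.2874) = (-0.2876, 3.2874)
link 1: phi[1] = 95 + 80 = 175 deg
  cos(175 deg) = -0.9962, sin(175 deg) = 0.0872
  joint[2] = (-0.2876, 3.2874) + 3.8 * (-0.9962, 0.0872) = (-0.2876 + -3.7855, 3.2874 + 0.3312) = (-4.0732, 3.6186)
link 2: phi[2] = 95 + 80 + 50 = 225 deg
  cos(225 deg) = -0.7071, sin(225 deg) = -0.7071
  joint[3] = (-4.0732, 3.6186) + 1.3 * (-0.7071, -0.7071) = (-4.0732 + -0.9192, 3.6186 + -0.9192) = (-4.9924, 2.6994)
End effector: (-4.9924, 2.6994)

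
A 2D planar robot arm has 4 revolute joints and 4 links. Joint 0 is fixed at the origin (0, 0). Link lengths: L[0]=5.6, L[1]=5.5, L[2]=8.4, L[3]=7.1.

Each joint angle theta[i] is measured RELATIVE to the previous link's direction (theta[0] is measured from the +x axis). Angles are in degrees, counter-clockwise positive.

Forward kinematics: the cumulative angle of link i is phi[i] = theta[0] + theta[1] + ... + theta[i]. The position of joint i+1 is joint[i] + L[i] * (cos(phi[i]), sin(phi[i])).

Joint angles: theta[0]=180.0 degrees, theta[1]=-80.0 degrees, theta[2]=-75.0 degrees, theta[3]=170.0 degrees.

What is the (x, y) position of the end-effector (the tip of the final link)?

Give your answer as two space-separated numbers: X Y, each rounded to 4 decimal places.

joint[0] = (0.0000, 0.0000)  (base)
link 0: phi[0] = 180 = 180 deg
  cos(180 deg) = -1.0000, sin(180 deg) = 0.0000
  joint[1] = (0.0000, 0.0000) + 5.6 * (-1.0000, 0.0000) = (0.0000 + -5.6000, 0.0000 + 0.0000) = (-5.6000, 0.0000)
link 1: phi[1] = 180 + -80 = 100 deg
  cos(100 deg) = -0.1736, sin(100 deg) = 0.9848
  joint[2] = (-5.6000, 0.0000) + 5.5 * (-0.1736, 0.9848) = (-5.6000 + -0.9551, 0.0000 + 5.4164) = (-6.5551, 5.4164)
link 2: phi[2] = 180 + -80 + -75 = 25 deg
  cos(25 deg) = 0.9063, sin(25 deg) = 0.4226
  joint[3] = (-6.5551, 5.4164) + 8.4 * (0.9063, 0.4226) = (-6.5551 + 7.6130, 5.4164 + 3.5500) = (1.0579, 8.9664)
link 3: phi[3] = 180 + -80 + -75 + 170 = 195 deg
  cos(195 deg) = -0.9659, sin(195 deg) = -0.2588
  joint[4] = (1.0579, 8.9664) + 7.1 * (-0.9659, -0.2588) = (1.0579 + -6.8581, 8.9664 + -1.8376) = (-5.8002, 7.1288)
End effector: (-5.8002, 7.1288)

Answer: -5.8002 7.1288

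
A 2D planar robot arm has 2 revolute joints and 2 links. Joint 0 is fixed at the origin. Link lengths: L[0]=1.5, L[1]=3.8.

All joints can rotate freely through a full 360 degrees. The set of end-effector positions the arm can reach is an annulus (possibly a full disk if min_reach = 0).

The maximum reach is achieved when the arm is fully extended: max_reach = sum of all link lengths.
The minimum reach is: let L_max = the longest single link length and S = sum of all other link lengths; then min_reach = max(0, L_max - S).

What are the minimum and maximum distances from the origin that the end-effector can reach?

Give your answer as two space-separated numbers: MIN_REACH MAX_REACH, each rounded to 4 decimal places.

Link lengths: [1.5, 3.8]
max_reach = 1.5 + 3.8 = 5.3
L_max = max([1.5, 3.8]) = 3.8
S (sum of others) = 5.3 - 3.8 = 1.5
min_reach = max(0, 3.8 - 1.5) = max(0, 2.3) = 2.3

Answer: 2.3000 5.3000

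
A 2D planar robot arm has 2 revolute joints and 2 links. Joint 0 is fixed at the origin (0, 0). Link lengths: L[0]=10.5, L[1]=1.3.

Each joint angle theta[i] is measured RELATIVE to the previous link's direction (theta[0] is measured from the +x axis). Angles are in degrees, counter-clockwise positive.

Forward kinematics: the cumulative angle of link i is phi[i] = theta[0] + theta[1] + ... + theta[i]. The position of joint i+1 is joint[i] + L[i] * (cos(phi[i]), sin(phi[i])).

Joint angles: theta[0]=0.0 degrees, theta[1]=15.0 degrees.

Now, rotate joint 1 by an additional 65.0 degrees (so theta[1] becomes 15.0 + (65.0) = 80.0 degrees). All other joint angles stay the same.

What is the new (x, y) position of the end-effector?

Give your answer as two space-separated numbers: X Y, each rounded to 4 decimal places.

Answer: 10.7257 1.2803

Derivation:
joint[0] = (0.0000, 0.0000)  (base)
link 0: phi[0] = 0 = 0 deg
  cos(0 deg) = 1.0000, sin(0 deg) = 0.0000
  joint[1] = (0.0000, 0.0000) + 10.5 * (1.0000, 0.0000) = (0.0000 + 10.5000, 0.0000 + 0.0000) = (10.5000, 0.0000)
link 1: phi[1] = 0 + 80 = 80 deg
  cos(80 deg) = 0.1736, sin(80 deg) = 0.9848
  joint[2] = (10.5000, 0.0000) + 1.3 * (0.1736, 0.9848) = (10.5000 + 0.2257, 0.0000 + 1.2803) = (10.7257, 1.2803)
End effector: (10.7257, 1.2803)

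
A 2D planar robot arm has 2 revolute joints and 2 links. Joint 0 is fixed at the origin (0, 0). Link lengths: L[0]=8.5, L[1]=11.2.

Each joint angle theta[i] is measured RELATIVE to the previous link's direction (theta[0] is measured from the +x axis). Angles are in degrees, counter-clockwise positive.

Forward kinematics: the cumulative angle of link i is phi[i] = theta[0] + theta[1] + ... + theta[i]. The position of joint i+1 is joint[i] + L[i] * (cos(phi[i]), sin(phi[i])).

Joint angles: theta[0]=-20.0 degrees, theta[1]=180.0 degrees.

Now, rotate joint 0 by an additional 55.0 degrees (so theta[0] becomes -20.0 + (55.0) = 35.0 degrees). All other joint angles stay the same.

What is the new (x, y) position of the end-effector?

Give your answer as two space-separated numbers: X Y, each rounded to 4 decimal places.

joint[0] = (0.0000, 0.0000)  (base)
link 0: phi[0] = 35 = 35 deg
  cos(35 deg) = 0.8192, sin(35 deg) = 0.5736
  joint[1] = (0.0000, 0.0000) + 8.5 * (0.8192, 0.5736) = (0.0000 + 6.9628, 0.0000 + 4.8754) = (6.9628, 4.8754)
link 1: phi[1] = 35 + 180 = 215 deg
  cos(215 deg) = -0.8192, sin(215 deg) = -0.5736
  joint[2] = (6.9628, 4.8754) + 11.2 * (-0.8192, -0.5736) = (6.9628 + -9.1745, 4.8754 + -6.4241) = (-2.2117, -1.5487)
End effector: (-2.2117, -1.5487)

Answer: -2.2117 -1.5487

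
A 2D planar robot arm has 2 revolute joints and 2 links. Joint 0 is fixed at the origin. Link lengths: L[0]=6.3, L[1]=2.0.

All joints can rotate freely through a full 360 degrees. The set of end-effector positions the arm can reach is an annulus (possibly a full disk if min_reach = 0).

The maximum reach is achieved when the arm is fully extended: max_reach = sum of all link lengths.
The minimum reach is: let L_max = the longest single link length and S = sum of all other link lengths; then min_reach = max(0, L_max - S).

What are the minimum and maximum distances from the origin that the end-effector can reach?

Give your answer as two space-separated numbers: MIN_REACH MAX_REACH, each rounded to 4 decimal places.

Answer: 4.3000 8.3000

Derivation:
Link lengths: [6.3, 2.0]
max_reach = 6.3 + 2 = 8.3
L_max = max([6.3, 2.0]) = 6.3
S (sum of others) = 8.3 - 6.3 = 2
min_reach = max(0, 6.3 - 2) = max(0, 4.3) = 4.3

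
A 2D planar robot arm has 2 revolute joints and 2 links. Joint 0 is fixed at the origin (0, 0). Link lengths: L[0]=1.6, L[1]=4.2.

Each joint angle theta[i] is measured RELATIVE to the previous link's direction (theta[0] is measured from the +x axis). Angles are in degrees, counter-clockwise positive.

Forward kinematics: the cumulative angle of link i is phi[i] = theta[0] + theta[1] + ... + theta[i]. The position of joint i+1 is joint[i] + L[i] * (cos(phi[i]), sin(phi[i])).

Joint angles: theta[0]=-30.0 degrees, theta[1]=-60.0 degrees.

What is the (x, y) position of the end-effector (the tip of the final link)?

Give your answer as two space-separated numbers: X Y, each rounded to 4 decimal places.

Answer: 1.3856 -5.0000

Derivation:
joint[0] = (0.0000, 0.0000)  (base)
link 0: phi[0] = -30 = -30 deg
  cos(-30 deg) = 0.8660, sin(-30 deg) = -0.5000
  joint[1] = (0.0000, 0.0000) + 1.6 * (0.8660, -0.5000) = (0.0000 + 1.3856, 0.0000 + -0.8000) = (1.3856, -0.8000)
link 1: phi[1] = -30 + -60 = -90 deg
  cos(-90 deg) = 0.0000, sin(-90 deg) = -1.0000
  joint[2] = (1.3856, -0.8000) + 4.2 * (0.0000, -1.0000) = (1.3856 + 0.0000, -0.8000 + -4.2000) = (1.3856, -5.0000)
End effector: (1.3856, -5.0000)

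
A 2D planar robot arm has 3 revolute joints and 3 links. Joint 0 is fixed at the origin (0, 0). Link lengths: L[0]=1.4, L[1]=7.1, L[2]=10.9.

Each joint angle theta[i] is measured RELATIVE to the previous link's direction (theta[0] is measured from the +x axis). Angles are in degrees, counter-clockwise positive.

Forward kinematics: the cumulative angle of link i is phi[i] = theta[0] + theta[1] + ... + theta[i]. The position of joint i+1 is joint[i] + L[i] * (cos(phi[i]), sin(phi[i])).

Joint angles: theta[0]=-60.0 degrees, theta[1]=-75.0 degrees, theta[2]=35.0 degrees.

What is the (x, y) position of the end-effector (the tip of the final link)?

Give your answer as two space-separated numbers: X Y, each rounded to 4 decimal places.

Answer: -6.2132 -16.9673

Derivation:
joint[0] = (0.0000, 0.0000)  (base)
link 0: phi[0] = -60 = -60 deg
  cos(-60 deg) = 0.5000, sin(-60 deg) = -0.8660
  joint[1] = (0.0000, 0.0000) + 1.4 * (0.5000, -0.8660) = (0.0000 + 0.7000, 0.0000 + -1.2124) = (0.7000, -1.2124)
link 1: phi[1] = -60 + -75 = -135 deg
  cos(-135 deg) = -0.7071, sin(-135 deg) = -0.7071
  joint[2] = (0.7000, -1.2124) + 7.1 * (-0.7071, -0.7071) = (0.7000 + -5.0205, -1.2124 + -5.0205) = (-4.3205, -6.2329)
link 2: phi[2] = -60 + -75 + 35 = -100 deg
  cos(-100 deg) = -0.1736, sin(-100 deg) = -0.9848
  joint[3] = (-4.3205, -6.2329) + 10.9 * (-0.1736, -0.9848) = (-4.3205 + -1.8928, -6.2329 + -10.7344) = (-6.2132, -16.9673)
End effector: (-6.2132, -16.9673)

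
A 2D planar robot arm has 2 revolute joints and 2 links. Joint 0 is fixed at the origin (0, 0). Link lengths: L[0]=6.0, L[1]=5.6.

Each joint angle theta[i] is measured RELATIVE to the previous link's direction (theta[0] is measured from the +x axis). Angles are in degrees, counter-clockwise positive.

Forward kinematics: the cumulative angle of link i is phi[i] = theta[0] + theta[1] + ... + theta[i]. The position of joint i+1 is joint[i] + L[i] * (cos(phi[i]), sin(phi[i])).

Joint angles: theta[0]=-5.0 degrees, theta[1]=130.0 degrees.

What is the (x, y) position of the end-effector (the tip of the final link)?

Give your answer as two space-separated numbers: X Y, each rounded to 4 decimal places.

Answer: 2.7651 4.0643

Derivation:
joint[0] = (0.0000, 0.0000)  (base)
link 0: phi[0] = -5 = -5 deg
  cos(-5 deg) = 0.9962, sin(-5 deg) = -0.0872
  joint[1] = (0.0000, 0.0000) + 6 * (0.9962, -0.0872) = (0.0000 + 5.9772, 0.0000 + -0.5229) = (5.9772, -0.5229)
link 1: phi[1] = -5 + 130 = 125 deg
  cos(125 deg) = -0.5736, sin(125 deg) = 0.8192
  joint[2] = (5.9772, -0.5229) + 5.6 * (-0.5736, 0.8192) = (5.9772 + -3.2120, -0.5229 + 4.5873) = (2.7651, 4.0643)
End effector: (2.7651, 4.0643)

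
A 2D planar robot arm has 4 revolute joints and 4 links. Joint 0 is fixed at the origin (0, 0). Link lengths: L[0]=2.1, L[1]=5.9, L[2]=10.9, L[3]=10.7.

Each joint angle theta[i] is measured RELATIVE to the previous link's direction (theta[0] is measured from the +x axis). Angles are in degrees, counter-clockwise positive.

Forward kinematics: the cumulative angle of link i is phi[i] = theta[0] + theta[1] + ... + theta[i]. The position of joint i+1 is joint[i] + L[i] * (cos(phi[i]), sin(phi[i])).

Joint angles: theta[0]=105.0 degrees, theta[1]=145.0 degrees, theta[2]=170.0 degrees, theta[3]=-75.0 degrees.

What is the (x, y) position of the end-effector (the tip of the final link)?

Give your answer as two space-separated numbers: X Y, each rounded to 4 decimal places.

joint[0] = (0.0000, 0.0000)  (base)
link 0: phi[0] = 105 = 105 deg
  cos(105 deg) = -0.2588, sin(105 deg) = 0.9659
  joint[1] = (0.0000, 0.0000) + 2.1 * (-0.2588, 0.9659) = (0.0000 + -0.5435, 0.0000 + 2.0284) = (-0.5435, 2.0284)
link 1: phi[1] = 105 + 145 = 250 deg
  cos(250 deg) = -0.3420, sin(250 deg) = -0.9397
  joint[2] = (-0.5435, 2.0284) + 5.9 * (-0.3420, -0.9397) = (-0.5435 + -2.0179, 2.0284 + -5.5442) = (-2.5614, -3.5157)
link 2: phi[2] = 105 + 145 + 170 = 420 deg
  cos(420 deg) = 0.5000, sin(420 deg) = 0.8660
  joint[3] = (-2.5614, -3.5157) + 10.9 * (0.5000, 0.8660) = (-2.5614 + 5.4500, -3.5157 + 9.4397) = (2.8886, 5.9239)
link 3: phi[3] = 105 + 145 + 170 + -75 = 345 deg
  cos(345 deg) = 0.9659, sin(345 deg) = -0.2588
  joint[4] = (2.8886, 5.9239) + 10.7 * (0.9659, -0.2588) = (2.8886 + 10.3354, 5.9239 + -2.7694) = (13.2240, 3.1546)
End effector: (13.2240, 3.1546)

Answer: 13.2240 3.1546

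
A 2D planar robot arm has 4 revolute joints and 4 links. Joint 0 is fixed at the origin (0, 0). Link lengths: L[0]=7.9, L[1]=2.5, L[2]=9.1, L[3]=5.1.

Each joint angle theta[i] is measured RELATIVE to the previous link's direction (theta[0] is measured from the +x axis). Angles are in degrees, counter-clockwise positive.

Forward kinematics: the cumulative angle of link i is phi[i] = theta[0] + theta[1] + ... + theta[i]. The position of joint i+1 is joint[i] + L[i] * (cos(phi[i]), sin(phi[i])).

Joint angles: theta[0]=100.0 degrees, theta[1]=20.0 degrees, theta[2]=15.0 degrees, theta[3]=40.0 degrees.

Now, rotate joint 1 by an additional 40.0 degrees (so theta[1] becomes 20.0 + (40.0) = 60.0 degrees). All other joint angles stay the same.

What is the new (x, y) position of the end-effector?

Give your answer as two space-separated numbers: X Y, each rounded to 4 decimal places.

joint[0] = (0.0000, 0.0000)  (base)
link 0: phi[0] = 100 = 100 deg
  cos(100 deg) = -0.1736, sin(100 deg) = 0.9848
  joint[1] = (0.0000, 0.0000) + 7.9 * (-0.1736, 0.9848) = (0.0000 + -1.3718, 0.0000 + 7.7800) = (-1.3718, 7.7800)
link 1: phi[1] = 100 + 60 = 160 deg
  cos(160 deg) = -0.9397, sin(160 deg) = 0.3420
  joint[2] = (-1.3718, 7.7800) + 2.5 * (-0.9397, 0.3420) = (-1.3718 + -2.3492, 7.7800 + 0.8551) = (-3.7211, 8.6350)
link 2: phi[2] = 100 + 60 + 15 = 175 deg
  cos(175 deg) = -0.9962, sin(175 deg) = 0.0872
  joint[3] = (-3.7211, 8.6350) + 9.1 * (-0.9962, 0.0872) = (-3.7211 + -9.0654, 8.6350 + 0.7931) = (-12.7864, 9.4281)
link 3: phi[3] = 100 + 60 + 15 + 40 = 215 deg
  cos(215 deg) = -0.8192, sin(215 deg) = -0.5736
  joint[4] = (-12.7864, 9.4281) + 5.1 * (-0.8192, -0.5736) = (-12.7864 + -4.1777, 9.4281 + -2.9252) = (-16.9641, 6.5029)
End effector: (-16.9641, 6.5029)

Answer: -16.9641 6.5029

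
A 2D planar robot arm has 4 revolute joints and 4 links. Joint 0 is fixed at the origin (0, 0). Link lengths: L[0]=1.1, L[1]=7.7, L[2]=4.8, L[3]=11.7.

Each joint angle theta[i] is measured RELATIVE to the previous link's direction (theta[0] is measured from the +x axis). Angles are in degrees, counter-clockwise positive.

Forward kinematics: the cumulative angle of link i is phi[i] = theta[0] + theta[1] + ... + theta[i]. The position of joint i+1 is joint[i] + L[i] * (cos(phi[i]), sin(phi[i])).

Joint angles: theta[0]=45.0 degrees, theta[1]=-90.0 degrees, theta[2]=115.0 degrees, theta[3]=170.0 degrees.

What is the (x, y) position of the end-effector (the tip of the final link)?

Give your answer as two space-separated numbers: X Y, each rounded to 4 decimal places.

Answer: 2.0142 -10.2889

Derivation:
joint[0] = (0.0000, 0.0000)  (base)
link 0: phi[0] = 45 = 45 deg
  cos(45 deg) = 0.7071, sin(45 deg) = 0.7071
  joint[1] = (0.0000, 0.0000) + 1.1 * (0.7071, 0.7071) = (0.0000 + 0.7778, 0.0000 + 0.7778) = (0.7778, 0.7778)
link 1: phi[1] = 45 + -90 = -45 deg
  cos(-45 deg) = 0.7071, sin(-45 deg) = -0.7071
  joint[2] = (0.7778, 0.7778) + 7.7 * (0.7071, -0.7071) = (0.7778 + 5.4447, 0.7778 + -5.4447) = (6.2225, -4.6669)
link 2: phi[2] = 45 + -90 + 115 = 70 deg
  cos(70 deg) = 0.3420, sin(70 deg) = 0.9397
  joint[3] = (6.2225, -4.6669) + 4.8 * (0.3420, 0.9397) = (6.2225 + 1.6417, -4.6669 + 4.5105) = (7.8642, -0.1564)
link 3: phi[3] = 45 + -90 + 115 + 170 = 240 deg
  cos(240 deg) = -0.5000, sin(240 deg) = -0.8660
  joint[4] = (7.8642, -0.1564) + 11.7 * (-0.5000, -0.8660) = (7.8642 + -5.8500, -0.1564 + -10.1325) = (2.0142, -10.2889)
End effector: (2.0142, -10.2889)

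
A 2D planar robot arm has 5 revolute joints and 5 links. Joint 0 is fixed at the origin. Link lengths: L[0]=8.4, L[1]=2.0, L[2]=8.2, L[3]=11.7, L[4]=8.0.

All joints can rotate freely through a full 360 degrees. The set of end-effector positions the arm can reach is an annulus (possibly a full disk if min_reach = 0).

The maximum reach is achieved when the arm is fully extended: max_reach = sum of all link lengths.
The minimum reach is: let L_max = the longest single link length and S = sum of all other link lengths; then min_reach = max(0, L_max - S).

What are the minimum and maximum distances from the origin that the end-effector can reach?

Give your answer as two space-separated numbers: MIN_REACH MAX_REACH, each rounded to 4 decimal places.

Answer: 0.0000 38.3000

Derivation:
Link lengths: [8.4, 2.0, 8.2, 11.7, 8.0]
max_reach = 8.4 + 2 + 8.2 + 11.7 + 8 = 38.3
L_max = max([8.4, 2.0, 8.2, 11.7, 8.0]) = 11.7
S (sum of others) = 38.3 - 11.7 = 26.6
min_reach = max(0, 11.7 - 26.6) = max(0, -14.9) = 0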